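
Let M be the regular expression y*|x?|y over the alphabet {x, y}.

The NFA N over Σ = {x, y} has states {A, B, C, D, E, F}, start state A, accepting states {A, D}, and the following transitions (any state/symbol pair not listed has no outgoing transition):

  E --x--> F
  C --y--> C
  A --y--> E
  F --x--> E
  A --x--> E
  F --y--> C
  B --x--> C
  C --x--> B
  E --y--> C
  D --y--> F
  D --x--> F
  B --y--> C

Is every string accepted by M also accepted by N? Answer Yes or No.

The string x is in L(M) but not in L(N).
So L(M) ⊄ L(N).

No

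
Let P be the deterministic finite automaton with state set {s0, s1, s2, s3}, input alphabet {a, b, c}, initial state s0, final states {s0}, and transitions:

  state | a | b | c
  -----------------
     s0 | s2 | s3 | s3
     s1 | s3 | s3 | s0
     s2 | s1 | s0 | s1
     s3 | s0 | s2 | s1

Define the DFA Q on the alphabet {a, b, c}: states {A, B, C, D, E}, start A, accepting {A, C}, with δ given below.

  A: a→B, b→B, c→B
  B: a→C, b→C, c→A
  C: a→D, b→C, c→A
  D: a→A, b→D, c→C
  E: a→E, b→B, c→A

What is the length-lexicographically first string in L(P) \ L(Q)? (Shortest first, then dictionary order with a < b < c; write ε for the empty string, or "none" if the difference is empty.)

acc

The string acc is accepted by P but not by Q.
No shorter string lies in the difference, and acc is the lexicographically first length-3 string in L(P) \ L(Q).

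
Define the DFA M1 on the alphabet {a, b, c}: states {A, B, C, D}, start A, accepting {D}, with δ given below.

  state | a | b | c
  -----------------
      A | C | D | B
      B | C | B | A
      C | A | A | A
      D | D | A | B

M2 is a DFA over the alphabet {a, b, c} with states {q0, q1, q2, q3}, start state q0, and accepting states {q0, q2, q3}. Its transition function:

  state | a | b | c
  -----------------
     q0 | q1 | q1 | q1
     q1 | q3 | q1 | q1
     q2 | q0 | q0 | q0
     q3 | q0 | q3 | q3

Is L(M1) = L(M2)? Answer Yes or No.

No

The string b is accepted by M1 but rejected by M2.
So L(M1) ≠ L(M2).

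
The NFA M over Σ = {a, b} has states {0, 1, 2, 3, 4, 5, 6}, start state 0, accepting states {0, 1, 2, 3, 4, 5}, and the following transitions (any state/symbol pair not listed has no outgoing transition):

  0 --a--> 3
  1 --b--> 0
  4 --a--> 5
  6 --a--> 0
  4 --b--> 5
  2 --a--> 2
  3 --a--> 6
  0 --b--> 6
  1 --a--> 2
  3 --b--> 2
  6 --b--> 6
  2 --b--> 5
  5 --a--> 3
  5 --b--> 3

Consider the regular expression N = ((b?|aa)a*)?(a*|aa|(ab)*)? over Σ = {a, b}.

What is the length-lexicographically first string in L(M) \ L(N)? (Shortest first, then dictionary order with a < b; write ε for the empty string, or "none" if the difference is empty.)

aba

The string aba is accepted by M but not by N.
No shorter string lies in the difference, and aba is the lexicographically first length-3 string in L(M) \ L(N).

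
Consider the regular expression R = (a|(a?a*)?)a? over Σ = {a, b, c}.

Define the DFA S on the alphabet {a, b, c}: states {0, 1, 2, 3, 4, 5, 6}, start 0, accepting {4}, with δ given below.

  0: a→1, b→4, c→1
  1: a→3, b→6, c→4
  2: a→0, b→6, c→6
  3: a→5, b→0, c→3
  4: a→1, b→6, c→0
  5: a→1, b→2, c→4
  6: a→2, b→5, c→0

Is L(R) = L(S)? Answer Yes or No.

No

The empty string ε is accepted by R but rejected by S.
So L(R) ≠ L(S).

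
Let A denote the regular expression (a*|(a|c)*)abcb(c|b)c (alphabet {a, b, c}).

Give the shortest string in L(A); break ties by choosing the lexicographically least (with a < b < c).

abcbbc

By inspection of the expression, no string of length less than 6 matches, and abcbbc is the lexicographically first match of length 6.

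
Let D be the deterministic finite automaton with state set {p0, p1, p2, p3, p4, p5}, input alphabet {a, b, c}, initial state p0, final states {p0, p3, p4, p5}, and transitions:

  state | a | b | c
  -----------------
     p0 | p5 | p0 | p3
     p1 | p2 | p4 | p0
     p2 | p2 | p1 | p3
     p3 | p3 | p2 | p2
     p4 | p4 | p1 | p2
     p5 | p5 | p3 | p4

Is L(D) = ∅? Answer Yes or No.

The empty string ε is accepted: the run p0 ends in the accepting state p0.
Since at least one string is accepted, L(D) is not empty.

No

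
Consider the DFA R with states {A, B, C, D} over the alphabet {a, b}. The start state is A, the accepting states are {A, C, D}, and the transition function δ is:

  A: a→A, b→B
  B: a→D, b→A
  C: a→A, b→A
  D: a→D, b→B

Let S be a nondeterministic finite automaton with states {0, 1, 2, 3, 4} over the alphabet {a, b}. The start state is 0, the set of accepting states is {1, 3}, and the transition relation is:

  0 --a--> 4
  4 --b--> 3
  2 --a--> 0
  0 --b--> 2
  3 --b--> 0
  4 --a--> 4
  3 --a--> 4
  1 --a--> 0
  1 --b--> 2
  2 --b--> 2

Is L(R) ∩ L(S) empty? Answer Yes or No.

Exploring the product automaton R × S from the start pair (A, 0), following both machines on each input symbol, reaches 7 state pairs: (A, 0), (A, 4), (B, 2), (B, 3), (D, 0), (A, 2), (D, 4).
R accepts in {A, C, D} and S accepts in {1, 3}; no reachable pair has both components accepting, so no string drives both machines to acceptance simultaneously and L(R) ∩ L(S) = ∅.
So no string is accepted by both, and the intersection is empty.

Yes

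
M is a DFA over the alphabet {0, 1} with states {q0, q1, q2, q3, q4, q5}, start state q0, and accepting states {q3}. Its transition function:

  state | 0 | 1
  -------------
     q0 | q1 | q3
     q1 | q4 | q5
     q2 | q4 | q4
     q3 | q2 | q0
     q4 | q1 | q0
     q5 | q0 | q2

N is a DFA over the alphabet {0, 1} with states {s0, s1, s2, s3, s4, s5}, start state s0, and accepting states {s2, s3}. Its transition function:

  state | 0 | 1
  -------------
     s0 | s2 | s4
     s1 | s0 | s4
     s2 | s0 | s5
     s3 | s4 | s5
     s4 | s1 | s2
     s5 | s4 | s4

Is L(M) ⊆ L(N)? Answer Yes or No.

No

The string 1 is in L(M) but not in L(N).
So L(M) ⊄ L(N).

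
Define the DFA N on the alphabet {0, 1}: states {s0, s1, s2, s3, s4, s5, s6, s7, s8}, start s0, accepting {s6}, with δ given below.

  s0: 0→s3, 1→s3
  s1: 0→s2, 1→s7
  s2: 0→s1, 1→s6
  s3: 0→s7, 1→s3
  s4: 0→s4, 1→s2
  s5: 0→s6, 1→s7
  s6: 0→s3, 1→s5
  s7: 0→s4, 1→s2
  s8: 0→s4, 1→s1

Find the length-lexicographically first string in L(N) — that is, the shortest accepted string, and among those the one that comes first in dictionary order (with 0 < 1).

0011

A breadth-first search from s0 reaches an accepting state first via the path s0 → s3 → s7 → s2 → s6 on input 0011.
No string of length < 4 is accepted (BFS exhausts all shorter strings without reaching an accepting state), and 0011 is the lexicographically least accepting string of length 4.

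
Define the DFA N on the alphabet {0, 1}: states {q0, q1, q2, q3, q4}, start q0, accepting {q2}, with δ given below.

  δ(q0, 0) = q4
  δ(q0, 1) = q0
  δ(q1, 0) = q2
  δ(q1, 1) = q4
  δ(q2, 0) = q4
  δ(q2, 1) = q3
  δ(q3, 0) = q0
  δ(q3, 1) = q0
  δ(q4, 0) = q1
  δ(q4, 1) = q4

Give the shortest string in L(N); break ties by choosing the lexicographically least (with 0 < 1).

000

A breadth-first search from q0 reaches an accepting state first via the path q0 → q4 → q1 → q2 on input 000.
No string of length < 3 is accepted (BFS exhausts all shorter strings without reaching an accepting state), and 000 is the lexicographically least accepting string of length 3.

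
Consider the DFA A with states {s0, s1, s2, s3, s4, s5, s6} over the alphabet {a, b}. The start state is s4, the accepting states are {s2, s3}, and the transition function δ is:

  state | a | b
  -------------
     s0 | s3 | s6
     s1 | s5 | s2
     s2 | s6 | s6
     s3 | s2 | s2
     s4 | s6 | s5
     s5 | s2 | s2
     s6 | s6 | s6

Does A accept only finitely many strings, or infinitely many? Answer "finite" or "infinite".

The useful states (reachable from s4 and able to reach an accepting state) are {s2, s4, s5}.
Restricted to these states the transition graph has no cycle, so every accepting path has bounded length and L is finite.

finite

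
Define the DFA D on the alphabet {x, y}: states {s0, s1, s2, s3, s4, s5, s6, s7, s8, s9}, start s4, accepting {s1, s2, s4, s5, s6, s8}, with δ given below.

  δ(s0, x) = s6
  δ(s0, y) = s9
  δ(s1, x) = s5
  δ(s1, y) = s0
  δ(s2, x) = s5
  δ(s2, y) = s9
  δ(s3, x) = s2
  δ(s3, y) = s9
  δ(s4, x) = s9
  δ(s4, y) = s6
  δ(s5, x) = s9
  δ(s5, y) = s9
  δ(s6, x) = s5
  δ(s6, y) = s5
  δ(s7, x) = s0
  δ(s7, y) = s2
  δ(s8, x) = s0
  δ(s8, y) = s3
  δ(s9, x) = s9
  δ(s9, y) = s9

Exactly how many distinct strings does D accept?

The useful subgraph on states {s4, s5, s6} is acyclic, so L(D) is finite; the longest accepting path visits 3 useful states, giving maximum string length 2.
Counting accepting paths from s4 by length: 1 of length 0, 1 of length 1, 2 of length 2. Total 4.

4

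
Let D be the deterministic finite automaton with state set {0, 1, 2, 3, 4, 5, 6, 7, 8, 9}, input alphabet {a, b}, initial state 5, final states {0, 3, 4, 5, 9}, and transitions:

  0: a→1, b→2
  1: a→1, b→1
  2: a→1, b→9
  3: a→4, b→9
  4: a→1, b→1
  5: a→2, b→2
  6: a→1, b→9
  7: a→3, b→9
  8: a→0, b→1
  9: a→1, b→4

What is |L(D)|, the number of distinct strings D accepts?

5

The useful subgraph on states {2, 4, 5, 9} is acyclic, so L(D) is finite; the longest accepting path visits 4 useful states, giving maximum string length 3.
Counting accepting paths from 5 by length: 1 of length 0, 2 of length 2, 2 of length 3. Total 5.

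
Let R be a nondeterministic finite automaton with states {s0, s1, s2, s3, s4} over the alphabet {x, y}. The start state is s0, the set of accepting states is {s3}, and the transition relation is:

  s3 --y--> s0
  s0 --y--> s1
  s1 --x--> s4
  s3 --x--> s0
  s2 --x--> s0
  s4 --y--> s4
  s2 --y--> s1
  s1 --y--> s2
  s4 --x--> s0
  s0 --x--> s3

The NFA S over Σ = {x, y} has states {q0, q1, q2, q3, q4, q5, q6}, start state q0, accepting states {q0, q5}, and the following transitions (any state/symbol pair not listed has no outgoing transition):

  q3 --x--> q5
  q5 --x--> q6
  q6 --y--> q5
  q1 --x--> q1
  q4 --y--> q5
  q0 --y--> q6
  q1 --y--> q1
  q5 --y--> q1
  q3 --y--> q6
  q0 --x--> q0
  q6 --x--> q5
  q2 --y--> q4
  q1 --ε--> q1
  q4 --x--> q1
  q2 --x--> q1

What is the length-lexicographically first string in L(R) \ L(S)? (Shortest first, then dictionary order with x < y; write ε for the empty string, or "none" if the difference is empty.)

The string xyxyx is accepted by R but not by S.
No shorter string lies in the difference, and xyxyx is the lexicographically first length-5 string in L(R) \ L(S).

xyxyx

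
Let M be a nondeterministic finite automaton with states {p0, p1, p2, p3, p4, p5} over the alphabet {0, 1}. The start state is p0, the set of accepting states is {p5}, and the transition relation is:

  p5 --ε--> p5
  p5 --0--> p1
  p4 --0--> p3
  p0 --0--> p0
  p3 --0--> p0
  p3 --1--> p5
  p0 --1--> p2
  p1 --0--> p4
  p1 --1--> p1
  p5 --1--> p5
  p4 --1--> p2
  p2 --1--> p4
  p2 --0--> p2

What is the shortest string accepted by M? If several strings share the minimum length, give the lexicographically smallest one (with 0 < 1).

1101

A breadth-first search from p0 reaches an accepting state first via the path p0 → p2 → p4 → p3 → p5 on input 1101.
No string of length < 4 is accepted (BFS exhausts all shorter strings without reaching an accepting state), and 1101 is the lexicographically least accepting string of length 4.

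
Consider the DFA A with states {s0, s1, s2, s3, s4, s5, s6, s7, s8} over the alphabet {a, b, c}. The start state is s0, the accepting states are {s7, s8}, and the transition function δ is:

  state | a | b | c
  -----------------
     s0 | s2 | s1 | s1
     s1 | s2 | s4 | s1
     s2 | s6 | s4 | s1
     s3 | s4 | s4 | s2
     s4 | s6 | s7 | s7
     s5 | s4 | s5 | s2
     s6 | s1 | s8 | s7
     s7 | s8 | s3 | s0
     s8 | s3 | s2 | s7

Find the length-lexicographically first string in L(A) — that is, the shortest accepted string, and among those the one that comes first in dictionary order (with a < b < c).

aab

A breadth-first search from s0 reaches an accepting state first via the path s0 → s2 → s6 → s8 on input aab.
No string of length < 3 is accepted (BFS exhausts all shorter strings without reaching an accepting state), and aab is the lexicographically least accepting string of length 3.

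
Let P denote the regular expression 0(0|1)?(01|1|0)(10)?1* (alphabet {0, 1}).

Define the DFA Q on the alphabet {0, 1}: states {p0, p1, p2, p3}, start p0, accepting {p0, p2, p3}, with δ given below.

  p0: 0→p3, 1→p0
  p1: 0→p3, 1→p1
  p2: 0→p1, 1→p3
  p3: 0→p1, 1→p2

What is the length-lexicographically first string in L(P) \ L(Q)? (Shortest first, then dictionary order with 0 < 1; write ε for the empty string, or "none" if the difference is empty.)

00

The string 00 is accepted by P but not by Q.
No shorter string lies in the difference, and 00 is the lexicographically first length-2 string in L(P) \ L(Q).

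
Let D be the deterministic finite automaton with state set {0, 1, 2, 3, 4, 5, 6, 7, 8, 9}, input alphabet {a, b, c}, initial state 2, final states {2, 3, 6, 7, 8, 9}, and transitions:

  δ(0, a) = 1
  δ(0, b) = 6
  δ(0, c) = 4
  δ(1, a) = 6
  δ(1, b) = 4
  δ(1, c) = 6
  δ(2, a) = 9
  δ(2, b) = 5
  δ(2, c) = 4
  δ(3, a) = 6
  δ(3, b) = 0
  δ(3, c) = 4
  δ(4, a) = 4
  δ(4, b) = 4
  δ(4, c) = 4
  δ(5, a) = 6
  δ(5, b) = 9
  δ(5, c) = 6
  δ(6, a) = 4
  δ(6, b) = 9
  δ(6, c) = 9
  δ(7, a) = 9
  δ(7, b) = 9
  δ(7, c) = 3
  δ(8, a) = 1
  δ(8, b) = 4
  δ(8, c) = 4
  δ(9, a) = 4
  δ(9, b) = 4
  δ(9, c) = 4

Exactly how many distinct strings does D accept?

The useful subgraph on states {2, 5, 6, 9} is acyclic, so L(D) is finite; the longest accepting path visits 4 useful states, giving maximum string length 3.
Counting accepting paths from 2 by length: 1 of length 0, 1 of length 1, 3 of length 2, 4 of length 3. Total 9.

9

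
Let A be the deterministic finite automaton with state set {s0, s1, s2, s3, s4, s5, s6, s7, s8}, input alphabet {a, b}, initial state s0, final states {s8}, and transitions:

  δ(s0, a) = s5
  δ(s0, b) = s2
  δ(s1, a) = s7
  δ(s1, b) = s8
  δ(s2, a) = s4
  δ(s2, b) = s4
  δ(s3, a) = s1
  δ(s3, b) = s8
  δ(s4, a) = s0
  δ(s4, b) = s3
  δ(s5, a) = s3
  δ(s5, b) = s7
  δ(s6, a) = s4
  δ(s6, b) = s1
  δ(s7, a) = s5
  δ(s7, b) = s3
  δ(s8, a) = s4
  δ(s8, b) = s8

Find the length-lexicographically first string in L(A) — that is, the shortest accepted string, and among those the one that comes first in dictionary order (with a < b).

A breadth-first search from s0 reaches an accepting state first via the path s0 → s5 → s3 → s8 on input aab.
No string of length < 3 is accepted (BFS exhausts all shorter strings without reaching an accepting state), and aab is the lexicographically least accepting string of length 3.

aab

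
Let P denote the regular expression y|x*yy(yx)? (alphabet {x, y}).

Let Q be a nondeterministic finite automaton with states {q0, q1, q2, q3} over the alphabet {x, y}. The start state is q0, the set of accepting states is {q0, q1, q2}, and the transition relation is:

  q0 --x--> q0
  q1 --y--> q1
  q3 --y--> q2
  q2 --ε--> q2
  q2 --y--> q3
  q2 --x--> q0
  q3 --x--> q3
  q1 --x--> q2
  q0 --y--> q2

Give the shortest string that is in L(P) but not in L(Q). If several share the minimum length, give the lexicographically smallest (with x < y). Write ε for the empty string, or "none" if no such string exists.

yy

The string yy is accepted by P but not by Q.
No shorter string lies in the difference, and yy is the lexicographically first length-2 string in L(P) \ L(Q).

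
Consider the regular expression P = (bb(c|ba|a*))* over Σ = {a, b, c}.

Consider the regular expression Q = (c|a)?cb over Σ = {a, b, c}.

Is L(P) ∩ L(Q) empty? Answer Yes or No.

Yes

Converting the expression P to a DFA (subset construction, then merging equivalent states) gives the minimal DFA with states {p0, p1, p2, p3, p4, p5}, start state p0, accepting states {p0, p3, p4} and transitions p0: a→p1, b→p2, c→p1; p1: a→p1, b→p1, c→p1; p2: a→p1, b→p3, c→p1; p3: a→p4, b→p5, c→p0; p4: a→p4, b→p2, c→p1; p5: a→p0, b→p3, c→p1.
Converting the expression Q to a DFA (subset construction, then merging equivalent states) gives the minimal DFA with states {q0, q1, q2, q3, q4, q5}, start state q0, accepting states {q5} and transitions q0: a→q1, b→q2, c→q3; q1: a→q2, b→q2, c→q4; q2: a→q2, b→q2, c→q2; q3: a→q2, b→q5, c→q4; q4: a→q2, b→q5, c→q2; q5: a→q2, b→q2, c→q2.
Exploring the product automaton P × Q from the start pair (p0, q0), following both machines on each input symbol, reaches 11 state pairs: (p0, q0), (p1, q1), (p2, q2), (p1, q3), (p1, q2), (p1, q4), (p3, q2), (p1, q5), (p4, q2), (p5, q2), (p0, q2).
P accepts in {p0, p3, p4} and Q accepts in {q5}; no reachable pair has both components accepting, so no string drives both machines to acceptance simultaneously and L(P) ∩ L(Q) = ∅.
So no string is accepted by both, and the intersection is empty.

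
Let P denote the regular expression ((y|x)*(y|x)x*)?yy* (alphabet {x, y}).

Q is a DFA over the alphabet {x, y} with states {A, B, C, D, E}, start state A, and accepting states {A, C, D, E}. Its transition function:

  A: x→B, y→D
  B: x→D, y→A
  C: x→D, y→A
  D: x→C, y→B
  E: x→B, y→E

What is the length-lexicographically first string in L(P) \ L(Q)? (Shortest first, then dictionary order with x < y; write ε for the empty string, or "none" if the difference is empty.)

The string yy is accepted by P but not by Q.
No shorter string lies in the difference, and yy is the lexicographically first length-2 string in L(P) \ L(Q).

yy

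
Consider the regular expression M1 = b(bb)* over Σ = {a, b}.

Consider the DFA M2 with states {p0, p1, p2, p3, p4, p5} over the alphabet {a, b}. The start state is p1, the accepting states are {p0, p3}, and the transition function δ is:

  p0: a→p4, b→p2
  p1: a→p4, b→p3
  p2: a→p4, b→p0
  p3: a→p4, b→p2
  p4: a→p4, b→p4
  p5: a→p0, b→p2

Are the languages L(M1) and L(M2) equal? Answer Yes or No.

Yes

Converting the expression M1 to a DFA (subset construction, then merging equivalent states) gives the minimal DFA with states {r0, r1, r2}, start state r0, accepting states {r2} and transitions r0: a→r1, b→r2; r1: a→r1, b→r1; r2: a→r1, b→r0.
Exploring the product automaton M1 × M2 from the start pair (r0, p1), following both machines on each input symbol, reaches 5 state pairs: (r0, p1), (r1, p4), (r2, p3), (r0, p2), (r2, p0).
M1 accepts in {r2} and M2 accepts in {p0, p3}. In every reachable pair the two components are either both accepting — (r2, p3), (r2, p0) — or both non-accepting, so no string is accepted by exactly one of the machines: L(M1) \ L(M2) and L(M2) \ L(M1) are both empty.
Hence every string is accepted by M1 iff it is accepted by M2, and the two languages coincide.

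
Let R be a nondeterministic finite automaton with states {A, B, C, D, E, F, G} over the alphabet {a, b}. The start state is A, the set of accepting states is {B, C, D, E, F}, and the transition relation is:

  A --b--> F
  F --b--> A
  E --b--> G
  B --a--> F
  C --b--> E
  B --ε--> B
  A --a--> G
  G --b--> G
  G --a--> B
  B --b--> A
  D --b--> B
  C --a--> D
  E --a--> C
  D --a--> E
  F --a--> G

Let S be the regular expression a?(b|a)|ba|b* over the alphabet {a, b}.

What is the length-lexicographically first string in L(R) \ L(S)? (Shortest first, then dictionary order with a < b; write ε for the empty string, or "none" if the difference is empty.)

The string aaa is accepted by R but not by S.
No shorter string lies in the difference, and aaa is the lexicographically first length-3 string in L(R) \ L(S).

aaa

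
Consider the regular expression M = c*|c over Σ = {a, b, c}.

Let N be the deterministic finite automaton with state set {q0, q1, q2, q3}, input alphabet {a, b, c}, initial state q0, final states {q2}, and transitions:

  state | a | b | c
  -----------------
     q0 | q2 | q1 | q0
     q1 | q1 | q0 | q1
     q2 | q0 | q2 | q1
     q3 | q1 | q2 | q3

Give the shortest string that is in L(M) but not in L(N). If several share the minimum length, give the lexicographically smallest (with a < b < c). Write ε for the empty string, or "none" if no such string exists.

The empty string ε is accepted by M but not by N.
Since ε is the unique shortest string, it is the required witness.

ε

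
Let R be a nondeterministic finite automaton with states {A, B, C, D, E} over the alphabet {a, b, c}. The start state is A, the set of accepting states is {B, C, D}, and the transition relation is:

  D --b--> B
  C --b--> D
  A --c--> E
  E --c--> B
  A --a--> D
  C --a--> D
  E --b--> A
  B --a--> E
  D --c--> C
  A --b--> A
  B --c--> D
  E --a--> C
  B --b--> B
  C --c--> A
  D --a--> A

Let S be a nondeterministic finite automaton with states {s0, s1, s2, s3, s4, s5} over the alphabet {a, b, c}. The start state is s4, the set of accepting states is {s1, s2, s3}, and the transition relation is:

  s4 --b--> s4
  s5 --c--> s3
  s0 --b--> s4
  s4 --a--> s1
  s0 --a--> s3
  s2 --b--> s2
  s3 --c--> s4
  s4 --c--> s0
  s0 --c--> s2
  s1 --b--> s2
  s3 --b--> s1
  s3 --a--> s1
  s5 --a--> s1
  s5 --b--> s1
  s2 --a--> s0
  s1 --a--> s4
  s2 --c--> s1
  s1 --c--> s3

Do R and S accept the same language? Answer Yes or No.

Exploring the product automaton R × S from the start pair (A, s4), following both machines on each input symbol, reaches 5 state pairs: (A, s4), (D, s1), (E, s0), (B, s2), (C, s3).
R accepts in {B, C, D} and S accepts in {s1, s2, s3}. In every reachable pair the two components are either both accepting — (D, s1), (B, s2), (C, s3) — or both non-accepting, so no string is accepted by exactly one of the machines: L(R) \ L(S) and L(S) \ L(R) are both empty.
Hence every string is accepted by R iff it is accepted by S, and the two languages coincide.

Yes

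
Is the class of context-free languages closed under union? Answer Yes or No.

Take grammars for L₁ and L₂ with disjoint nonterminals and start symbols S₁, S₂; the grammar with a new start symbol and productions S → S₁ | S₂ generates L₁ ∪ L₂.
So the context-free languages are closed under union.

Yes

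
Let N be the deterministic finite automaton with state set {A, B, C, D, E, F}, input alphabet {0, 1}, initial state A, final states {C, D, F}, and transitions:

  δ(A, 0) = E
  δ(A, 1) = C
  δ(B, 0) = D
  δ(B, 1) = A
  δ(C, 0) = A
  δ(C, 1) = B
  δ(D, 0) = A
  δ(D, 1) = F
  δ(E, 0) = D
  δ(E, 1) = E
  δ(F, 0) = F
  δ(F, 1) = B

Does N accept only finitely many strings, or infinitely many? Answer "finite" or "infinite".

infinite

State A is reachable from the start and can reach an accepting state, and it lies on the cycle A → C → A.
Traversing that cycle any number of times yields accepted strings of unbounded length, so the language is infinite.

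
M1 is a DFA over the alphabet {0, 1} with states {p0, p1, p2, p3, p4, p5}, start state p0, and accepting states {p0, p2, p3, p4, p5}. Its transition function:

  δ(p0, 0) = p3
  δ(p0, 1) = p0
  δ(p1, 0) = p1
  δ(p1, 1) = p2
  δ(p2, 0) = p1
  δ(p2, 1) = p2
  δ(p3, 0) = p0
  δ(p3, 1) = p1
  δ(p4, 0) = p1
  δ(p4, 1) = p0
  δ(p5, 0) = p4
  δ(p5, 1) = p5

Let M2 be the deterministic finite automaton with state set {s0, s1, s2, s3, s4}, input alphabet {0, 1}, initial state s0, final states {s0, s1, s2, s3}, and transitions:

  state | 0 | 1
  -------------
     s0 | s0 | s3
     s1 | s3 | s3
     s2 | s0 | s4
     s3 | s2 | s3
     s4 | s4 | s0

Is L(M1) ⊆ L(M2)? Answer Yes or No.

No

The string 0101 is in L(M1) but not in L(M2).
So L(M1) ⊄ L(M2).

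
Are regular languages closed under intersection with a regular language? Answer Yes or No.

This is a special case of closure under intersection: the product of the two DFAs, accepting on F₁ × F₂, recognises the intersection.
So the regular languages are closed under intersection with a regular language.

Yes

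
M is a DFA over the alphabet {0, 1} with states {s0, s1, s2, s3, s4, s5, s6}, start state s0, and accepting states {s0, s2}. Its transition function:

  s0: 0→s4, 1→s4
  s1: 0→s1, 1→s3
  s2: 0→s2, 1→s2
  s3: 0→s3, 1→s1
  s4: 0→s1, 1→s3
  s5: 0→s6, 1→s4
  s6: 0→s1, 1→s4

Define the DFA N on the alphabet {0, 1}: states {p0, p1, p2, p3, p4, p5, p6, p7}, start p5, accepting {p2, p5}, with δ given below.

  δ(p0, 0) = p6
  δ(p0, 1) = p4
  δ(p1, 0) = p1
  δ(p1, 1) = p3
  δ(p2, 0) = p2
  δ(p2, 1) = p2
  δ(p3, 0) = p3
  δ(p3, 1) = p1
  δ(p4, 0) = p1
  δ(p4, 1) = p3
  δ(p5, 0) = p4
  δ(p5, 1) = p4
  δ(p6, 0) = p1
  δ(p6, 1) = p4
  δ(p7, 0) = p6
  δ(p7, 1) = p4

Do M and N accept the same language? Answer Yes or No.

Exploring the product automaton M × N from the start pair (s0, p5), following both machines on each input symbol, reaches 4 state pairs: (s0, p5), (s4, p4), (s1, p1), (s3, p3).
M accepts in {s0, s2} and N accepts in {p2, p5}. In every reachable pair the two components are either both accepting — (s0, p5) — or both non-accepting, so no string is accepted by exactly one of the machines: L(M) \ L(N) and L(N) \ L(M) are both empty.
Hence every string is accepted by M iff it is accepted by N, and the two languages coincide.

Yes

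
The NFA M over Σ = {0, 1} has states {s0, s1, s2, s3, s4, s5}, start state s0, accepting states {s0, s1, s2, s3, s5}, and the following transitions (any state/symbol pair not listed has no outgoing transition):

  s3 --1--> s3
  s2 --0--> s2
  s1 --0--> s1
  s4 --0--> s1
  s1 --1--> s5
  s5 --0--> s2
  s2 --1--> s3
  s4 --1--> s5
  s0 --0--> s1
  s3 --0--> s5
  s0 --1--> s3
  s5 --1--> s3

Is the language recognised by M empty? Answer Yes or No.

No

The empty string ε is accepted: the run s0 ends in the accepting state s0.
Since at least one string is accepted, L(M) is not empty.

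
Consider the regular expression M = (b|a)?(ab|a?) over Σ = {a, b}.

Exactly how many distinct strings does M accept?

The expression has no Kleene star, so L(M) is finite. Expanding the alternatives gives {ε, a, b, aa, ab, ba, aab, bab}.
That is 1 of length 0, 2 of length 1, 3 of length 2, 2 of length 3: 8 strings in all.

8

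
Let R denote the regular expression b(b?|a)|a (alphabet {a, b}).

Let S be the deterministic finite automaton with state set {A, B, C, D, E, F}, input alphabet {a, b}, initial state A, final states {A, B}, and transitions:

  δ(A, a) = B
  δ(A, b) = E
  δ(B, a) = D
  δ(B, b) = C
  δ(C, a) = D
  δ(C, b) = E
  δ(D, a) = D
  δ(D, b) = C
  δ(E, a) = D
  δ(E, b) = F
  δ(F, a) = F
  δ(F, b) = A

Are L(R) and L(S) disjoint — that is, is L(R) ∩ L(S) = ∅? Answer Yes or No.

No

The string a is accepted by both R and S.
Hence L(R) ∩ L(S) ≠ ∅.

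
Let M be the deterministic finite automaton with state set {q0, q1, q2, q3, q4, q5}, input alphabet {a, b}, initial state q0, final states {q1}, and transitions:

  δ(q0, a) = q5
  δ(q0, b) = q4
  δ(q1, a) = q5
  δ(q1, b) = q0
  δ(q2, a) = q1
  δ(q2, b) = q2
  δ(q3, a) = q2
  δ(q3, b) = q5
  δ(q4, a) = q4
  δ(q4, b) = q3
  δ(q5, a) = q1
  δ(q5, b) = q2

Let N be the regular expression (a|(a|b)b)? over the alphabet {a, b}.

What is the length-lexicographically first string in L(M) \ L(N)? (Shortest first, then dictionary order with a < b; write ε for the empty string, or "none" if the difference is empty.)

The string aa is accepted by M but not by N.
No shorter string lies in the difference, and aa is the lexicographically first length-2 string in L(M) \ L(N).

aa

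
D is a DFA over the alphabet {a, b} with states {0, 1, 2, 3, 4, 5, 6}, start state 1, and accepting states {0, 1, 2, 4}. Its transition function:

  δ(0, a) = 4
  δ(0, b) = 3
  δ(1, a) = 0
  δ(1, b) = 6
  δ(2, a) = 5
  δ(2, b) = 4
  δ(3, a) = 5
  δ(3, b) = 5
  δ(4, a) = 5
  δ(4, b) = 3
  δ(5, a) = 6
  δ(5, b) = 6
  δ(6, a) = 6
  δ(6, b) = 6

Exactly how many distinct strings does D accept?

The useful subgraph on states {0, 1, 4} is acyclic, so L(D) is finite; the longest accepting path visits 3 useful states, giving maximum string length 2.
Counting accepting paths from 1 by length: 1 of length 0, 1 of length 1, 1 of length 2. Total 3.

3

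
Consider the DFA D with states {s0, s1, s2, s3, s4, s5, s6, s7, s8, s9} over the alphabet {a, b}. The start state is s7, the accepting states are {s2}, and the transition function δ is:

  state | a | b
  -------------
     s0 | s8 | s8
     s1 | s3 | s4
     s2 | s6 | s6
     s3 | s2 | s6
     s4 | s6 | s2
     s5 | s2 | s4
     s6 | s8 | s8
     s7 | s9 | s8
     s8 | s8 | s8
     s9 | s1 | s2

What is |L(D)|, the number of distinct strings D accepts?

3

The useful subgraph on states {s1, s2, s3, s4, s7, s9} is acyclic, so L(D) is finite; the longest accepting path visits 5 useful states, giving maximum string length 4.
Counting accepting paths from s7 by length: 1 of length 2, 2 of length 4. Total 3.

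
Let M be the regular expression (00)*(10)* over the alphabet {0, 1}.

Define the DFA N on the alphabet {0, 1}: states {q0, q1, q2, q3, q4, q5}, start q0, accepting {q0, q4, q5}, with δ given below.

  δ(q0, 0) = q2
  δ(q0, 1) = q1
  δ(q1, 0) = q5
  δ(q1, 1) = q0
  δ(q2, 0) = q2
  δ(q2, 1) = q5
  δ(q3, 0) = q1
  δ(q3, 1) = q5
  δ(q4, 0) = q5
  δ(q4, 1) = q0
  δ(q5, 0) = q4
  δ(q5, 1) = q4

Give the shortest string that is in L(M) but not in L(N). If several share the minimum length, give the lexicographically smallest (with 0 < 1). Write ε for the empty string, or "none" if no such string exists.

The string 00 is accepted by M but not by N.
No shorter string lies in the difference, and 00 is the lexicographically first length-2 string in L(M) \ L(N).

00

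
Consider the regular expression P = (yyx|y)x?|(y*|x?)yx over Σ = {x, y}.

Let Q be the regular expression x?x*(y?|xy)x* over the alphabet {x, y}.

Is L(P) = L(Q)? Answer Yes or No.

The string yyx is accepted by P but rejected by Q.
So L(P) ≠ L(Q).

No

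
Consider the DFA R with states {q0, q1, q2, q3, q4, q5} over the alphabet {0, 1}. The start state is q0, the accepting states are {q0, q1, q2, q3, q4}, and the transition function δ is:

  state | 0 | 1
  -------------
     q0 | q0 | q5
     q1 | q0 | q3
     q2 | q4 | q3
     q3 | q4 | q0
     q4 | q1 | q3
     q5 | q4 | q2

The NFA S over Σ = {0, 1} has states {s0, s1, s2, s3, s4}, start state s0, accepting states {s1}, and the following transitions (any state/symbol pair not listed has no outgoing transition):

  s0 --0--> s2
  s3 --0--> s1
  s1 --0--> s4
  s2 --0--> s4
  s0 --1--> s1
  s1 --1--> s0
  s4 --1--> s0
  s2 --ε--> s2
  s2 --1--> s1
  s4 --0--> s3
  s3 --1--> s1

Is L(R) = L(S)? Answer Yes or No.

No

The empty string ε is accepted by R but rejected by S.
So L(R) ≠ L(S).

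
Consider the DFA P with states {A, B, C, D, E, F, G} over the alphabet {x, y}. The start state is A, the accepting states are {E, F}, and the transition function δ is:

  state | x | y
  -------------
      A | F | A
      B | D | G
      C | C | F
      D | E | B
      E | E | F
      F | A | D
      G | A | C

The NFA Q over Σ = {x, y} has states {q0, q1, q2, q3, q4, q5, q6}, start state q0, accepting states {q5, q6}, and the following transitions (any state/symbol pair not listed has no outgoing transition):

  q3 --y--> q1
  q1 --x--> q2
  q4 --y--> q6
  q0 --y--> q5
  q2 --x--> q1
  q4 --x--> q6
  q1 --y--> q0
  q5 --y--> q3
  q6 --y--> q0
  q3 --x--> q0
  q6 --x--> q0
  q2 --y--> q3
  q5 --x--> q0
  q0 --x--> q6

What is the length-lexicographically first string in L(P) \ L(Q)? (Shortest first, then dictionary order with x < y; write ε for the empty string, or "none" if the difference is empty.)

yx

The string yx is accepted by P but not by Q.
No shorter string lies in the difference, and yx is the lexicographically first length-2 string in L(P) \ L(Q).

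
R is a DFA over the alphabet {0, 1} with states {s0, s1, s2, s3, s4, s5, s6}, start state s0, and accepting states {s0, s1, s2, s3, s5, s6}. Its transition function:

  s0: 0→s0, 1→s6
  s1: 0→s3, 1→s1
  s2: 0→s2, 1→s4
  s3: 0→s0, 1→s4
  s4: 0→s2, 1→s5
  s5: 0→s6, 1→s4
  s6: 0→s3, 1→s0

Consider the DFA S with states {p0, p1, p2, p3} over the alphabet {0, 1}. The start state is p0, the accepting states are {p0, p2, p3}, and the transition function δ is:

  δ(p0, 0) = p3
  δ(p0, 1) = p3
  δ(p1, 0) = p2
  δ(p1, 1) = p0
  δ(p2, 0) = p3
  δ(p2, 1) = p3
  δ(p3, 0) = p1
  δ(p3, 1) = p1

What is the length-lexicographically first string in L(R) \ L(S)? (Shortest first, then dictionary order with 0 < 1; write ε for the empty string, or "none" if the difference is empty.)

The string 00 is accepted by R but not by S.
No shorter string lies in the difference, and 00 is the lexicographically first length-2 string in L(R) \ L(S).

00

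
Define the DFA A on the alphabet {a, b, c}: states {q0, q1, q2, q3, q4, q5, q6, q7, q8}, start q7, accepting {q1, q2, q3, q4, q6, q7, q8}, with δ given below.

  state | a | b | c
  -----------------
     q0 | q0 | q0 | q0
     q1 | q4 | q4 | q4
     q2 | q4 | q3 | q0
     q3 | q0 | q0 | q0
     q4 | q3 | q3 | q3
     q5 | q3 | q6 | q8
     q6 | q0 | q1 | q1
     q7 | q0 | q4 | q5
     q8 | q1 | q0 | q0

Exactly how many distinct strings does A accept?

The useful subgraph on states {q1, q3, q4, q5, q6, q7, q8} is acyclic, so L(A) is finite; the longest accepting path visits 6 useful states, giving maximum string length 5.
Counting accepting paths from q7 by length: 1 of length 0, 1 of length 1, 6 of length 2, 3 of length 3, 9 of length 4, 27 of length 5. Total 47.

47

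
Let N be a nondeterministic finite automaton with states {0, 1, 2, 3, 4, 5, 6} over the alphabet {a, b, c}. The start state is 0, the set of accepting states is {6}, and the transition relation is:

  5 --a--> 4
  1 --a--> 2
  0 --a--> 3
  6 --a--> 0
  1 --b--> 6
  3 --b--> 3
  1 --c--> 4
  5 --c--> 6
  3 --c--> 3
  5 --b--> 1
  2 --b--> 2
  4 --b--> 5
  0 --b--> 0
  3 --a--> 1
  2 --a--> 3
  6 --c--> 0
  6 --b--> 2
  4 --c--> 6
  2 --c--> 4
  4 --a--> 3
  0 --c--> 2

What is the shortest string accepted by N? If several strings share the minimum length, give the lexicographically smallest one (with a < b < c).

aab

A breadth-first search from 0 reaches an accepting state first via the path 0 → 3 → 1 → 6 on input aab.
No string of length < 3 is accepted (BFS exhausts all shorter strings without reaching an accepting state), and aab is the lexicographically least accepting string of length 3.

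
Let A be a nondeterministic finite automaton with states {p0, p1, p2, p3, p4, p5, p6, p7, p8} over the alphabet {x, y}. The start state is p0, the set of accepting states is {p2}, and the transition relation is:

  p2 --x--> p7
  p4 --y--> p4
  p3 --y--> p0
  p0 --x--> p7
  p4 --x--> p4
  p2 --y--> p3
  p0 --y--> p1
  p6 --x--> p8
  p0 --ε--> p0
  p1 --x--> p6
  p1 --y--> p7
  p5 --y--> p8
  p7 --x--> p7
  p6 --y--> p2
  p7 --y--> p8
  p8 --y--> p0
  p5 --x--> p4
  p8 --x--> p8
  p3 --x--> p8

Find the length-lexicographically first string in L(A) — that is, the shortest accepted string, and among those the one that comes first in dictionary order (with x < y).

yxy

A breadth-first search from p0 reaches an accepting state first via the path p0 → p1 → p6 → p2 on input yxy.
No string of length < 3 is accepted (BFS exhausts all shorter strings without reaching an accepting state), and yxy is the lexicographically least accepting string of length 3.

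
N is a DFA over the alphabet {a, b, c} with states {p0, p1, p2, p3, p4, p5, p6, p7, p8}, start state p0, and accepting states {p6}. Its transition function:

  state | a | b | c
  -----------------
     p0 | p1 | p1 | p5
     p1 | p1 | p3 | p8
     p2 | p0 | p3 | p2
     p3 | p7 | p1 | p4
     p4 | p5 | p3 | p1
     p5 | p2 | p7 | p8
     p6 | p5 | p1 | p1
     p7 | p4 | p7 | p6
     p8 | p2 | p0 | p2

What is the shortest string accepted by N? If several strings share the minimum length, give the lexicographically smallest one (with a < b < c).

cbc

A breadth-first search from p0 reaches an accepting state first via the path p0 → p5 → p7 → p6 on input cbc.
No string of length < 3 is accepted (BFS exhausts all shorter strings without reaching an accepting state), and cbc is the lexicographically least accepting string of length 3.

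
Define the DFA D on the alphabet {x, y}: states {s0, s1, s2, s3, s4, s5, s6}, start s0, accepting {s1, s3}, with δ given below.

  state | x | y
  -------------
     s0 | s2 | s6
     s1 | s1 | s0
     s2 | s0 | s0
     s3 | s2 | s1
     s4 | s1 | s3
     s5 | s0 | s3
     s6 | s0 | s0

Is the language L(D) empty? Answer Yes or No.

The states reachable from the start state are {s0, s2, s6}.
None of the accepting states {s1, s3} is reachable, so no string is accepted and L(D) = ∅.

Yes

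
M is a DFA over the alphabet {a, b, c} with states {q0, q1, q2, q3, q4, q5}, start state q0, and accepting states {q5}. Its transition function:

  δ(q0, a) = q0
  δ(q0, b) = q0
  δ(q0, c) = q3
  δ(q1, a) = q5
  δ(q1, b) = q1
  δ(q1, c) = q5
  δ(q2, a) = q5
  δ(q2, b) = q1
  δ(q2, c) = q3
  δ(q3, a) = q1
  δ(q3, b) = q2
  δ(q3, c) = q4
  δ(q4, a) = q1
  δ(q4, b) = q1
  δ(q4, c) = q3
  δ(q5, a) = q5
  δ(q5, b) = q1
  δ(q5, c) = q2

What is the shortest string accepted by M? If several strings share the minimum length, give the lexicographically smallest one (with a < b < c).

A breadth-first search from q0 reaches an accepting state first via the path q0 → q3 → q1 → q5 on input caa.
No string of length < 3 is accepted (BFS exhausts all shorter strings without reaching an accepting state), and caa is the lexicographically least accepting string of length 3.

caa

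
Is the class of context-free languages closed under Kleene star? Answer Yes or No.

If S₁ is the start symbol of a grammar for L, the grammar with new start symbol S and productions S → S₁S | ε generates L*.
So the context-free languages are closed under Kleene star.

Yes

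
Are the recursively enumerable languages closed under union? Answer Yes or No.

Yes

Simulate recognisers for L₁ and L₂ in parallel, alternating one step of each, and accept as soon as either accepts.
So the recursively enumerable languages are closed under union.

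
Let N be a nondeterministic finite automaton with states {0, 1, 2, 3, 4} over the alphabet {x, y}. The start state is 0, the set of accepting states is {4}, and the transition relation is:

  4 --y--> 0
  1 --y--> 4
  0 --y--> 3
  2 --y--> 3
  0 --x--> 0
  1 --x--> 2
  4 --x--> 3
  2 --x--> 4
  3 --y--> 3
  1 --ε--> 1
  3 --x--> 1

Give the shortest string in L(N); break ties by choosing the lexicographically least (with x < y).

yxy

A breadth-first search from 0 reaches an accepting state first via the path 0 → 3 → 1 → 4 on input yxy.
No string of length < 3 is accepted (BFS exhausts all shorter strings without reaching an accepting state), and yxy is the lexicographically least accepting string of length 3.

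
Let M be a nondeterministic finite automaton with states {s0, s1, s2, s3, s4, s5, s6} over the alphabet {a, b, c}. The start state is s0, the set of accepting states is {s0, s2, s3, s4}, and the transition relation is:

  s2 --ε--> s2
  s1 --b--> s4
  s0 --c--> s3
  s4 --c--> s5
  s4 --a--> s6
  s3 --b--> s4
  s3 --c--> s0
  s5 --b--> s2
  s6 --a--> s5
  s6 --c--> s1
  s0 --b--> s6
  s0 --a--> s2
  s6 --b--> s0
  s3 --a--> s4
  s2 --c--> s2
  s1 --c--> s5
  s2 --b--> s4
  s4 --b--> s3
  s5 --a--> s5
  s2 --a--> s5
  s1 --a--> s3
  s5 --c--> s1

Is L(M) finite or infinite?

State s2 is reachable from the start and can reach an accepting state, and it lies on the cycle s2 → s2.
Traversing that cycle any number of times yields accepted strings of unbounded length, so the language is infinite.

infinite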